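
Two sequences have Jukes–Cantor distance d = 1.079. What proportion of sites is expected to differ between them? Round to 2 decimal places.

p = (3/4)(1 − e^(−4d/3)) = 0.75 × (1 − e^(-1.438667)) = 0.75 × (1 − 0.237244) = 0.572067.

0.57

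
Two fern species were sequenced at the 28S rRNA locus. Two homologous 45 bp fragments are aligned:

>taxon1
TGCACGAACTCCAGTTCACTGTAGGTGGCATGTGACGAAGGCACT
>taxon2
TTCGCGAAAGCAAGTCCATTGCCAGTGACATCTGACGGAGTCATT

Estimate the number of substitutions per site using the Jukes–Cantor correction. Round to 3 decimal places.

0.441

The sequences differ at 15 of 45 sites, so p = 15/45 ≈ 0.333333.
d = −(3/4) ln(1 − 4p/3) = −0.75 ln(1 − 0.444444) = −0.75 ln(0.555556)
  = −0.75 × (-0.587786) = 0.440840 substitutions/site.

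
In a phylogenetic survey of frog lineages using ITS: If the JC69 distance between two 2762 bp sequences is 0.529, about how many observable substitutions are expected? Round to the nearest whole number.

1048

Invert JC69: p = (3/4)(1 − e^(−4d/3)) = 0.75 × (1 − e^(-0.705333)) = 0.75 × (1 − 0.493944) = 0.379542.
Expected differing sites = pL ≈ 0.379542 × 2762 = 1048.295004 ≈ 1048.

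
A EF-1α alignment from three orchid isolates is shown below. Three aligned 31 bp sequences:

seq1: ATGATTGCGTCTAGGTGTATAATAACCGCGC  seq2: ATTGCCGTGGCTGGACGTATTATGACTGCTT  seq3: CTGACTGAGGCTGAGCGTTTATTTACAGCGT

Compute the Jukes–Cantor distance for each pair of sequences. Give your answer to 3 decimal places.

d(seq1,seq2) = 0.691, d(seq1,seq3) = 0.544, d(seq2,seq3) = 0.614

seq1–seq2: 14/31 sites differ → p ≈ 0.451613, d = −0.75 ln(1 − 0.602151) = 0.691262 ≈ 0.691.
seq1–seq3: 12/31 sites differ → p ≈ 0.387097, d = −0.75 ln(1 − 0.516129) = 0.544453 ≈ 0.544.
seq2–seq3: 13/31 sites differ → p ≈ 0.419355, d = −0.75 ln(1 − 0.55914) = 0.614271 ≈ 0.614.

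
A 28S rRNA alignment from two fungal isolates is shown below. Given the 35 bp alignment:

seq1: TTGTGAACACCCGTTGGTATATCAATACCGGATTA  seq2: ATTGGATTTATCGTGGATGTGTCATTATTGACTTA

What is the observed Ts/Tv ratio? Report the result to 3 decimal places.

0.889

Transitions are A↔G and C↔T; transversions are all other mismatches.
Transitions: 8. Transversions: 9.
R = 8/9 = 0.888888… ≈ 0.889 (to 3 d.p.).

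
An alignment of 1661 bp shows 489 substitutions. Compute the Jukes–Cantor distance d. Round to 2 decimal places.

p = 489/1661 ≈ 0.294401.
d = −(3/4) ln(1 − 4p/3) = −0.75 ln(1 − 0.392535) = −0.75 ln(0.607465)
  = −0.75 × (-0.498461) = 0.373846 substitutions/site.

0.37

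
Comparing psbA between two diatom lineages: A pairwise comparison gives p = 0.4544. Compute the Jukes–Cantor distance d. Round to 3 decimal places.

d = −(3/4) ln(1 − 4p/3) = −0.75 ln(1 − 0.605867) = −0.75 ln(0.394133)
  = −0.75 × (-0.931067) = 0.698300 substitutions/site.

0.698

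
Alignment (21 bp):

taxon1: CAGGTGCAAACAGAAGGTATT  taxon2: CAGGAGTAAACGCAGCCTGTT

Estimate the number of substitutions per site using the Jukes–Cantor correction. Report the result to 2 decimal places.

0.53

The sequences differ at 8 of 21 sites (5, 7, 12, 13, 15, 16, 17, 19), so p = 8/21 ≈ 0.380952.
d = −(3/4) ln(1 − 4p/3) = −0.75 ln(1 − 0.507936) = −0.75 ln(0.492064)
  = −0.75 × (-0.709146) = 0.531860 substitutions/site.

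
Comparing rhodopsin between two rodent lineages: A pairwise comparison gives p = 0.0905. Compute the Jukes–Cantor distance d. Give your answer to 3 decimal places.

0.096

d = −(3/4) ln(1 − 4p/3) = −0.75 ln(1 − 0.120667) = −0.75 ln(0.879333)
  = −0.75 × (-0.128592) = 0.096444 substitutions/site.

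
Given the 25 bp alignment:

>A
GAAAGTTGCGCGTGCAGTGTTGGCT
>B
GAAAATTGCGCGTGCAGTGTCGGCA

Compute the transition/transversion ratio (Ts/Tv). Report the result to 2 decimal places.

Transitions are A↔G and C↔T; transversions are all other mismatches.
Transitions: 2. Transversions: 1.
R = 2/1 = 2.00.

2.00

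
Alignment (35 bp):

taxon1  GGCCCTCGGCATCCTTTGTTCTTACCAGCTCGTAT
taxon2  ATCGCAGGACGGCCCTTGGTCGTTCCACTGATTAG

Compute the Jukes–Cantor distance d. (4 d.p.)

0.8681

The sequences differ at 18 of 35 sites, so p = 18/35 ≈ 0.514286.
d = −(3/4) ln(1 − 4p/3) = −0.75 ln(1 − 0.685715) = −0.75 ln(0.314285)
  = −0.75 × (-1.157455) = 0.868091 substitutions/site.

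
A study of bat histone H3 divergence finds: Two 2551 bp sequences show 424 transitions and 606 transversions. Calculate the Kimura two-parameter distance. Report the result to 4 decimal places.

P = 424/2551 ≈ 0.166209 and Q = 606/2551 ≈ 0.237554.
Under the Kimura two-parameter model, d = −½ ln(1 − 2P − Q) − ¼ ln(1 − 2Q).
1 − 2P − Q = 0.430028, giving −½ ln(0.430028) = 0.421952.
1 − 2Q = 0.524892, giving −¼ ln(0.524892) = 0.161141.
d = 0.421952 + 0.161141 = 0.583093.

0.5831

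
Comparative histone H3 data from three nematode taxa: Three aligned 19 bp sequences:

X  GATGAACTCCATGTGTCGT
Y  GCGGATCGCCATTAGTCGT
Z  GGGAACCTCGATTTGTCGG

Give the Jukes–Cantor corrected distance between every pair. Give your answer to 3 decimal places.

X–Y: 6/19 sites differ → p ≈ 0.315789, d = −0.75 ln(1 − 0.421052) = 0.409907 ≈ 0.410.
X–Z: 7/19 sites differ → p ≈ 0.368421, d = −0.75 ln(1 − 0.491228) = 0.506816 ≈ 0.507.
Y–Z: 7/19 sites differ → p ≈ 0.368421, d = −0.75 ln(1 − 0.491228) = 0.506816 ≈ 0.507.

d(X,Y) = 0.410, d(X,Z) = 0.507, d(Y,Z) = 0.507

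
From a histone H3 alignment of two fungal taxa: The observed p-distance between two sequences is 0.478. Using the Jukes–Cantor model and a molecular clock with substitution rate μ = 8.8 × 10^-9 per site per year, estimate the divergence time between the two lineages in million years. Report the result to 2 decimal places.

43.22

d = −(3/4) ln(1 − 4p/3) = −0.75 ln(1 − 0.637333) = −0.75 ln(0.362667)
  = −0.75 × (-1.014270) = 0.760703 substitutions/site.
Under a molecular clock d = 2μt, so t = d/(2μ) = 0.760703 / (2 × 8.8 × 10^-9) = 43.22 million years.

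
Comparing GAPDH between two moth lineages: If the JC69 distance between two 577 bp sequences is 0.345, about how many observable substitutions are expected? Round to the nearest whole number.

Invert JC69: p = (3/4)(1 − e^(−4d/3)) = 0.75 × (1 − e^(-0.46)) = 0.75 × (1 − 0.631284) = 0.276537.
Expected differing sites = pL ≈ 0.276537 × 577 = 159.561849 ≈ 160.

160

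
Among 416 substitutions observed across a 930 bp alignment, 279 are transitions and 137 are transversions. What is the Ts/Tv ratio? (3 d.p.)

2.036

R = 279/137 = 2.036496… ≈ 2.036 (to 3 d.p.).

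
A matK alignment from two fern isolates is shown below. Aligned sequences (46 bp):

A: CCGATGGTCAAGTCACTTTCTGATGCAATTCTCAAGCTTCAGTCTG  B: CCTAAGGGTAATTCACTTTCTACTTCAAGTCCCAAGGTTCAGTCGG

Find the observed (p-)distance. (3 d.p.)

The sequences differ at 12 of 46 positions.
p = 12/46 = 0.260869… ≈ 0.261 (to 3 d.p.).

0.261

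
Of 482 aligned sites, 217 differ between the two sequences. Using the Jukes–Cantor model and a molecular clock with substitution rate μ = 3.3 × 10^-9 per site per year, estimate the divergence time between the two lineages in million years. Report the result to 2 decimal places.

p = 217/482 ≈ 0.450207.
d = −(3/4) ln(1 − 4p/3) = −0.75 ln(1 − 0.600276) = −0.75 ln(0.399724)
  = −0.75 × (-0.916981) = 0.687736 substitutions/site.
Under a molecular clock d = 2μt, so t = d/(2μ) = 0.687736 / (2 × 3.3 × 10^-9) = 104.20 million years.

104.20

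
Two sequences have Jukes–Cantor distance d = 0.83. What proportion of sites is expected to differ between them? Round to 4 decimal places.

p = (3/4)(1 − e^(−4d/3)) = 0.75 × (1 − e^(-1.106667)) = 0.75 × (1 − 0.330659) = 0.502006.

0.5020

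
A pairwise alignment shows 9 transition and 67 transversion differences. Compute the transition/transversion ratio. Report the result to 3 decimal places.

R = 9/67 = 0.134328… ≈ 0.134 (to 3 d.p.).

0.134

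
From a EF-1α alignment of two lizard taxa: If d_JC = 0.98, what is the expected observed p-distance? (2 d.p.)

0.55

p = (3/4)(1 − e^(−4d/3)) = 0.75 × (1 − e^(-1.306667)) = 0.75 × (1 − 0.270721) = 0.546959.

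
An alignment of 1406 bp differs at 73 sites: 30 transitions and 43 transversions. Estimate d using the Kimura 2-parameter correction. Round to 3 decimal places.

0.054

P = 30/1406 ≈ 0.021337 and Q = 43/1406 ≈ 0.030583.
Under the Kimura two-parameter model, d = −½ ln(1 − 2P − Q) − ¼ ln(1 − 2Q).
1 − 2P − Q = 0.926743, giving −½ ln(0.926743) = 0.038039.
1 − 2Q = 0.938834, giving −¼ ln(0.938834) = 0.015779.
d = 0.038039 + 0.015779 = 0.053818.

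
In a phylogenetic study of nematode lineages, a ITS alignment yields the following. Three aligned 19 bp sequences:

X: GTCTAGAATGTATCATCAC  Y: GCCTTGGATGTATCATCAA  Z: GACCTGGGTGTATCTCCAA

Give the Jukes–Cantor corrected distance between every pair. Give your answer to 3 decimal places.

d(X,Y) = 0.247, d(X,Z) = 0.618, d(Y,Z) = 0.324

X–Y: 4/19 sites differ → p ≈ 0.210526, d = −0.75 ln(1 − 0.280701) = 0.247109 ≈ 0.247.
X–Z: 8/19 sites differ → p ≈ 0.421053, d = −0.75 ln(1 − 0.561404) = 0.618132 ≈ 0.618.
Y–Z: 5/19 sites differ → p ≈ 0.263158, d = −0.75 ln(1 − 0.350877) = 0.324100 ≈ 0.324.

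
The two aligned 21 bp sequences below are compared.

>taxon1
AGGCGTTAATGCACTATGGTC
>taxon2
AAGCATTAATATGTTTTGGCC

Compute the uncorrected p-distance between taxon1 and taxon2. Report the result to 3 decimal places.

The sequences differ at 8 of 21 positions (sites 2, 5, 11, 12, 13, 14, 16, 20).
p = 8/21 = 0.380952… ≈ 0.381 (to 3 d.p.).

0.381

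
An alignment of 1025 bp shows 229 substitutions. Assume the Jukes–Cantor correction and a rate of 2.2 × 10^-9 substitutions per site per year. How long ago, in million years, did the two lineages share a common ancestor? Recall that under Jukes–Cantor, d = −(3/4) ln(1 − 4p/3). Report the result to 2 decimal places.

p = 229/1025 ≈ 0.223415.
d = −(3/4) ln(1 − 4p/3) = −0.75 ln(1 − 0.297887) = −0.75 ln(0.702113)
  = −0.75 × (-0.353661) = 0.265246 substitutions/site.
Under a molecular clock d = 2μt, so t = d/(2μ) = 0.265246 / (2 × 2.2 × 10^-9) = 60.28 million years.

60.28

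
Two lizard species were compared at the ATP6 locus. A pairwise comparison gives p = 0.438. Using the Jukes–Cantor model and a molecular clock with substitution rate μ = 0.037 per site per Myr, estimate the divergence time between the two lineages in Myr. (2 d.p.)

8.89

d = −(3/4) ln(1 − 4p/3) = −0.75 ln(1 − 0.584) = −0.75 ln(0.416)
  = −0.75 × (-0.877070) = 0.657803 substitutions/site.
Under a molecular clock d = 2μt, so t = d/(2μ) = 0.657803 / (2 × 0.037) = 8.89 Myr.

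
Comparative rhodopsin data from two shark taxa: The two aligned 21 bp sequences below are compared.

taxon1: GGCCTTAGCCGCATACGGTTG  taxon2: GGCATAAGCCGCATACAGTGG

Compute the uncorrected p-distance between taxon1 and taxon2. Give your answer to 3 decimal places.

0.190

The sequences differ at 4 of 21 positions (sites 4, 6, 17, 20).
p = 4/21 = 0.190476… ≈ 0.190 (to 3 d.p.).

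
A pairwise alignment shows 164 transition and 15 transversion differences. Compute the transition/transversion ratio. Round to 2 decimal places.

10.93

R = 164/15 = 10.933333… ≈ 10.93 (to 2 d.p.).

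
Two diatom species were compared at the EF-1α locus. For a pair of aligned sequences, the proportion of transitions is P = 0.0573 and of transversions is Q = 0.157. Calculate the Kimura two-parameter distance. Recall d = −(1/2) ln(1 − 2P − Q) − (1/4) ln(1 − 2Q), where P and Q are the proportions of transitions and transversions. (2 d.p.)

0.25

Under the Kimura two-parameter model, d = −½ ln(1 − 2P − Q) − ¼ ln(1 − 2Q).
1 − 2P − Q = 0.7284, giving −½ ln(0.7284) = 0.158452.
1 − 2Q = 0.686, giving −¼ ln(0.686) = 0.094219.
d = 0.158452 + 0.094219 = 0.252671.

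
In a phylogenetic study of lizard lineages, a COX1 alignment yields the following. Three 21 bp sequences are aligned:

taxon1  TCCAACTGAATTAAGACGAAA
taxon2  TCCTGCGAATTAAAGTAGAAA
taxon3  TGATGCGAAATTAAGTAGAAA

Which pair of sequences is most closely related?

taxon2 and taxon3

taxon1–taxon2: 8/21 differ, p = 0.381, d = 0.532.
taxon1–taxon3: 8/21 differ, p = 0.381, d = 0.532.
taxon2–taxon3: 4/21 differ, p = 0.190, d = 0.220.
The smallest distance is between taxon2 and taxon3.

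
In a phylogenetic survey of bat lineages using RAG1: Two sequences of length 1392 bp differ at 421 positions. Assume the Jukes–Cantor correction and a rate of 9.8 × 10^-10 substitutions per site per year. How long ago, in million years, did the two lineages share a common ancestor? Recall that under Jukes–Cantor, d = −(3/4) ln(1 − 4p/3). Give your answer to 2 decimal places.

197.55

p = 421/1392 ≈ 0.302443.
d = −(3/4) ln(1 − 4p/3) = −0.75 ln(1 − 0.403257) = −0.75 ln(0.596743)
  = −0.75 × (-0.516269) = 0.387202 substitutions/site.
Under a molecular clock d = 2μt, so t = d/(2μ) = 0.387202 / (2 × 9.8 × 10^-10) = 197.55 million years.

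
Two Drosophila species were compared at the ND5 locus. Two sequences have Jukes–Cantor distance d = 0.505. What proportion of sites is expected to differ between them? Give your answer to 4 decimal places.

p = (3/4)(1 − e^(−4d/3)) = 0.75 × (1 − e^(-0.673333)) = 0.75 × (1 − 0.510006) = 0.367496.

0.3675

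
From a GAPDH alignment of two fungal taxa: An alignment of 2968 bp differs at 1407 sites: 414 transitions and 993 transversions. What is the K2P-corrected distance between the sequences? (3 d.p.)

0.752

P = 414/2968 ≈ 0.139488 and Q = 993/2968 ≈ 0.334569.
Under the Kimura two-parameter model, d = −½ ln(1 − 2P − Q) − ¼ ln(1 − 2Q).
1 − 2P − Q = 0.386455, giving −½ ln(0.386455) = 0.475370.
1 − 2Q = 0.330862, giving −¼ ln(0.330862) = 0.276513.
d = 0.475370 + 0.276513 = 0.751883.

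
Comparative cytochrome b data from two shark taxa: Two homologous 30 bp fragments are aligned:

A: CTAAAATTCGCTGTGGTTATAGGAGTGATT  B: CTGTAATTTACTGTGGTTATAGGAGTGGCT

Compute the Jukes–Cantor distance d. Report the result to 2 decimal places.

The sequences differ at 6 of 30 sites (3, 4, 9, 10, 28, 29), so p = 6/30 = 0.2.
d = −(3/4) ln(1 − 4p/3) = −0.75 ln(1 − 0.266667) = −0.75 ln(0.733333)
  = −0.75 × (-0.310155) = 0.232616 substitutions/site.

0.23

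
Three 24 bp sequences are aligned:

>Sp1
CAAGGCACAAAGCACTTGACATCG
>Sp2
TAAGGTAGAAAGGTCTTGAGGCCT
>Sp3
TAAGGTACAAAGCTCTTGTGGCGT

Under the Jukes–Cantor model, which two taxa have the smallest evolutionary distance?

Sp1–Sp2: 9/24 differ, p = 0.375, d = 0.520.
Sp1–Sp3: 9/24 differ, p = 0.375, d = 0.520.
Sp2–Sp3: 4/24 differ, p = 0.167, d = 0.188.
The smallest distance is between Sp2 and Sp3.

Sp2 and Sp3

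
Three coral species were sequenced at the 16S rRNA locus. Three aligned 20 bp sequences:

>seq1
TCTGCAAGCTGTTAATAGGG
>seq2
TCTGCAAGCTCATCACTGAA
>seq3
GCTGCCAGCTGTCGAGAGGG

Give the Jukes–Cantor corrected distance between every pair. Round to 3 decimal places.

d(seq1,seq2) = 0.471, d(seq1,seq3) = 0.304, d(seq2,seq3) = 0.824

seq1–seq2: 7/20 sites differ → p = 0.35, d = −0.75 ln(1 − 0.466667) = 0.471457 ≈ 0.471.
seq1–seq3: 5/20 sites differ → p = 0.25, d = −0.75 ln(1 − 0.333333) = 0.304098 ≈ 0.304.
seq2–seq3: 10/20 sites differ → p = 0.5, d = −0.75 ln(1 − 0.666667) = 0.823960 ≈ 0.824.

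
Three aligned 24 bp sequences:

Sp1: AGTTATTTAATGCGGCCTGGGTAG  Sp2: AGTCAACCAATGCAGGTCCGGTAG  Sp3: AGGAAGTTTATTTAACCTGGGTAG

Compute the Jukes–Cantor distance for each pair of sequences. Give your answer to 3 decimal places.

Sp1–Sp2: 9/24 sites differ → p = 0.375, d = −0.75 ln(1 − 0.5) = 0.519860 ≈ 0.520.
Sp1–Sp3: 8/24 sites differ → p ≈ 0.333333, d = −0.75 ln(1 − 0.444444) = 0.440839 ≈ 0.441.
Sp2–Sp3: 13/24 sites differ → p ≈ 0.541667, d = −0.75 ln(1 − 0.722223) = 0.960702 ≈ 0.961.

d(Sp1,Sp2) = 0.520, d(Sp1,Sp3) = 0.441, d(Sp2,Sp3) = 0.961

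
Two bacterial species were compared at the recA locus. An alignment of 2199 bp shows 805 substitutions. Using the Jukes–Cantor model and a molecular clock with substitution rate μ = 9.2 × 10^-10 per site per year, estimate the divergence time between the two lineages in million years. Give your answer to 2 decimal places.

p = 805/2199 ≈ 0.366075.
d = −(3/4) ln(1 − 4p/3) = −0.75 ln(1 − 0.4881) = −0.75 ln(0.5119)
  = −0.75 × (-0.669626) = 0.502220 substitutions/site.
Under a molecular clock d = 2μt, so t = d/(2μ) = 0.502220 / (2 × 9.2 × 10^-10) = 272.95 million years.

272.95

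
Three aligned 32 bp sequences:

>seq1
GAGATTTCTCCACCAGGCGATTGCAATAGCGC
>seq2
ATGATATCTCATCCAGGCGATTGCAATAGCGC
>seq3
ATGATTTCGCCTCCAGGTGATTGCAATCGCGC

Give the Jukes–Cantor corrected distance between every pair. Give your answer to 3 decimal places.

d(seq1,seq2) = 0.175, d(seq1,seq3) = 0.216, d(seq2,seq3) = 0.175

seq1–seq2: 5/32 sites differ → p = 0.15625, d = −0.75 ln(1 − 0.208333) = 0.175211 ≈ 0.175.
seq1–seq3: 6/32 sites differ → p = 0.1875, d = −0.75 ln(1 − 0.25) = 0.215762 ≈ 0.216.
seq2–seq3: 5/32 sites differ → p = 0.15625, d = −0.75 ln(1 − 0.208333) = 0.175211 ≈ 0.175.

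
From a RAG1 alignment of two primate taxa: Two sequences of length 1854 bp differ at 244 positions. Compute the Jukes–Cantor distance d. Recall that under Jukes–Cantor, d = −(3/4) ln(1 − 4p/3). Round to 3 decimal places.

0.145

p = 244/1854 ≈ 0.131607.
d = −(3/4) ln(1 − 4p/3) = −0.75 ln(1 − 0.175476) = −0.75 ln(0.824524)
  = −0.75 × (-0.192949) = 0.144712 substitutions/site.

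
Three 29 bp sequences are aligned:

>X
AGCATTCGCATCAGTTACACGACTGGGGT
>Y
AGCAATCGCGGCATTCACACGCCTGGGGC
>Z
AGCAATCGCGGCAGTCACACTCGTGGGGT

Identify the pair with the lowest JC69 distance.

Y and Z

X–Y: 7/29 differ, p = 0.241, d = 0.291.
X–Z: 7/29 differ, p = 0.241, d = 0.291.
Y–Z: 4/29 differ, p = 0.138, d = 0.152.
The smallest distance is between Y and Z.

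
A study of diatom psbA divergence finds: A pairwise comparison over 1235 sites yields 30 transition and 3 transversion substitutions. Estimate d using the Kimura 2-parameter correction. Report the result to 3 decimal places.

P = 30/1235 ≈ 0.024291 and Q = 3/1235 ≈ 0.002429.
Under the Kimura two-parameter model, d = −½ ln(1 − 2P − Q) − ¼ ln(1 − 2Q).
1 − 2P − Q = 0.948989, giving −½ ln(0.948989) = 0.026179.
1 − 2Q = 0.995142, giving −¼ ln(0.995142) = 0.001217.
d = 0.026179 + 0.001217 = 0.027396.

0.027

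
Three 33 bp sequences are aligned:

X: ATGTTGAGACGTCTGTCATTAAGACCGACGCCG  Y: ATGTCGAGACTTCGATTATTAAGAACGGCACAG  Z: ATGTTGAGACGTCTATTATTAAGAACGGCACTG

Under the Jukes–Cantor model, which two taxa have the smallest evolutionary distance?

X–Y: 9/33 differ, p = 0.273, d = 0.339.
X–Z: 6/33 differ, p = 0.182, d = 0.208.
Y–Z: 4/33 differ, p = 0.121, d = 0.132.
The smallest distance is between Y and Z.

Y and Z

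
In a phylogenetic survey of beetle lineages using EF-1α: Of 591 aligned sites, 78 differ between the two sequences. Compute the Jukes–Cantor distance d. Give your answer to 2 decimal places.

p = 78/591 ≈ 0.13198.
d = −(3/4) ln(1 − 4p/3) = −0.75 ln(1 − 0.175973) = −0.75 ln(0.824027)
  = −0.75 × (-0.193552) = 0.145164 substitutions/site.

0.15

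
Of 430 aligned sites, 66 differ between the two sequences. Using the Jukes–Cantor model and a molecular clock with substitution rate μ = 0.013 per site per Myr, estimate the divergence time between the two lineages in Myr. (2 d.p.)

p = 66/430 ≈ 0.153488.
d = −(3/4) ln(1 − 4p/3) = −0.75 ln(1 − 0.204651) = −0.75 ln(0.795349)
  = −0.75 × (-0.228974) = 0.171731 substitutions/site.
Under a molecular clock d = 2μt, so t = d/(2μ) = 0.171731 / (2 × 0.013) = 6.61 Myr.

6.61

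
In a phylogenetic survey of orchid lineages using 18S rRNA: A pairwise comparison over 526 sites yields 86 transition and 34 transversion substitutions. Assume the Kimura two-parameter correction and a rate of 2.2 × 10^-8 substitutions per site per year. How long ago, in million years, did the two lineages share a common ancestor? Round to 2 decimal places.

6.43

P = 86/526 ≈ 0.163498 and Q = 34/526 ≈ 0.064639.
Under the Kimura two-parameter model, d = −½ ln(1 − 2P − Q) − ¼ ln(1 − 2Q).
1 − 2P − Q = 0.608365, giving −½ ln(0.608365) = 0.248490.
1 − 2Q = 0.870722, giving −¼ ln(0.870722) = 0.034608.
d = 0.248490 + 0.034608 = 0.283098.
Under a molecular clock d = 2μt, so t = d/(2μ) = 0.283098 / (2 × 2.2 × 10^-8) = 6.43 million years.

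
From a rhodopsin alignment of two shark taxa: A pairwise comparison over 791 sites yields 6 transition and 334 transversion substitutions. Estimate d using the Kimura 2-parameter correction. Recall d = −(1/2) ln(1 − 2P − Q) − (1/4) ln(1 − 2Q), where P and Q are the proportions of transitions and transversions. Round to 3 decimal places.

0.753

P = 6/791 ≈ 0.007585 and Q = 334/791 ≈ 0.42225.
Under the Kimura two-parameter model, d = −½ ln(1 − 2P − Q) − ¼ ln(1 − 2Q).
1 − 2P − Q = 0.56258, giving −½ ln(0.56258) = 0.287611.
1 − 2Q = 0.1555, giving −¼ ln(0.1555) = 0.465277.
d = 0.287611 + 0.465277 = 0.752888.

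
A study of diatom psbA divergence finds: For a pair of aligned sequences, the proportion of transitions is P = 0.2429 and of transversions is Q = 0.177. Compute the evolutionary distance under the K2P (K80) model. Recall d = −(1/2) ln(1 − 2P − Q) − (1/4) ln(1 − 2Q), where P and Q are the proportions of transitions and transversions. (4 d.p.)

0.6528

Under the Kimura two-parameter model, d = −½ ln(1 − 2P − Q) − ¼ ln(1 − 2Q).
1 − 2P − Q = 0.3372, giving −½ ln(0.3372) = 0.543540.
1 − 2Q = 0.646, giving −¼ ln(0.646) = 0.109239.
d = 0.543540 + 0.109239 = 0.652779.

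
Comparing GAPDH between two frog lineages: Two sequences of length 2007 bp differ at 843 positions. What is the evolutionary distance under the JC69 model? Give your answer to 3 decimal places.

0.616

p = 843/2007 ≈ 0.42003.
d = −(3/4) ln(1 − 4p/3) = −0.75 ln(1 − 0.56004) = −0.75 ln(0.43996)
  = −0.75 × (-0.821071) = 0.615803 substitutions/site.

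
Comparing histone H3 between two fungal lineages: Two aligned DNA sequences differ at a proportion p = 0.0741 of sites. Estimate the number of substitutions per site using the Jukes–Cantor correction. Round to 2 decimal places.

d = −(3/4) ln(1 − 4p/3) = −0.75 ln(1 − 0.0988) = −0.75 ln(0.9012)
  = −0.75 × (-0.104028) = 0.078021 substitutions/site.

0.08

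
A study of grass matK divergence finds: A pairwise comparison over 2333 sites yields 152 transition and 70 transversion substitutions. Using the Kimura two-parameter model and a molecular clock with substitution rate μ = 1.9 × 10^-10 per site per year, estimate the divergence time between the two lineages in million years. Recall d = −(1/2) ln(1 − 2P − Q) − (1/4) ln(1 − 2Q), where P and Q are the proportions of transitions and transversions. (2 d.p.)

270.61

P = 152/2333 ≈ 0.065152 and Q = 70/2333 ≈ 0.030004.
Under the Kimura two-parameter model, d = −½ ln(1 − 2P − Q) − ¼ ln(1 − 2Q).
1 − 2P − Q = 0.839692, giving −½ ln(0.839692) = 0.087360.
1 − 2Q = 0.939992, giving −¼ ln(0.939992) = 0.015471.
d = 0.087360 + 0.015471 = 0.102831.
Under a molecular clock d = 2μt, so t = d/(2μ) = 0.102831 / (2 × 1.9 × 10^-10) = 270.61 million years.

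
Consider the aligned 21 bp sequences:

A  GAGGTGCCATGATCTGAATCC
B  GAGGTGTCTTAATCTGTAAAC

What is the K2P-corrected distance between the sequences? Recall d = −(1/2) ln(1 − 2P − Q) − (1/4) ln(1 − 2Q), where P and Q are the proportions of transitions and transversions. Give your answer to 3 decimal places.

Of 21 sites, 2 differences are transitions and 4 are transversions, so P = 2/21 ≈ 0.095238 and Q = 4/21 ≈ 0.190476.
Under the Kimura two-parameter model, d = −½ ln(1 − 2P − Q) − ¼ ln(1 − 2Q).
1 − 2P − Q = 0.619048, giving −½ ln(0.619048) = 0.239786.
1 − 2Q = 0.619048, giving −¼ ln(0.619048) = 0.119893.
d = 0.239786 + 0.119893 = 0.359679.

0.360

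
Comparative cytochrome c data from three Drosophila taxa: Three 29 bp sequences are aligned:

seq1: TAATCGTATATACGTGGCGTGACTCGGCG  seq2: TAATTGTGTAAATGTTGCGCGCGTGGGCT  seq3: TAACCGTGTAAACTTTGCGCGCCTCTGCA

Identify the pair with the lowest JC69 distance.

seq1–seq2: 10/29 differ, p = 0.345, d = 0.462.
seq1–seq3: 9/29 differ, p = 0.310, d = 0.401.
seq2–seq3: 8/29 differ, p = 0.276, d = 0.344.
The smallest distance is between seq2 and seq3.

seq2 and seq3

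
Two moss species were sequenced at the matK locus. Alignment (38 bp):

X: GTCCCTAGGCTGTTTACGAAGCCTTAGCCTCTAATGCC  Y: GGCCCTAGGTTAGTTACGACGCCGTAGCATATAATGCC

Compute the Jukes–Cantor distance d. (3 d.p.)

0.247

The sequences differ at 8 of 38 sites (2, 10, 12, 13, 20, 24, 29, 31), so p = 8/38 ≈ 0.210526.
d = −(3/4) ln(1 − 4p/3) = −0.75 ln(1 − 0.280701) = −0.75 ln(0.719299)
  = −0.75 × (-0.329478) = 0.247109 substitutions/site.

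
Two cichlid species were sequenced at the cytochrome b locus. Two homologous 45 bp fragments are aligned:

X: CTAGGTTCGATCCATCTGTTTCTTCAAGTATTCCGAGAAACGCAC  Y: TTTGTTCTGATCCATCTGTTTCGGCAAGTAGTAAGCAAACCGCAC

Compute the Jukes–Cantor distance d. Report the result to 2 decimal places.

The sequences differ at 13 of 45 sites, so p = 13/45 ≈ 0.288889.
d = −(3/4) ln(1 − 4p/3) = −0.75 ln(1 − 0.385185) = −0.75 ln(0.614815)
  = −0.75 × (-0.486434) = 0.364826 substitutions/site.

0.36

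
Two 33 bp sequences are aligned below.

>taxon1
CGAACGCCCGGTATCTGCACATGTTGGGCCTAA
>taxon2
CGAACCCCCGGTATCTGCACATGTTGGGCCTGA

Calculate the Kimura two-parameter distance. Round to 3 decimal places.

0.063

Of 33 sites, 1 differences are transitions and 1 are transversions, so P = 1/33 ≈ 0.030303 and Q = 1/33 ≈ 0.030303.
Under the Kimura two-parameter model, d = −½ ln(1 − 2P − Q) − ¼ ln(1 − 2Q).
1 − 2P − Q = 0.909091, giving −½ ln(0.909091) = 0.047655.
1 − 2Q = 0.939394, giving −¼ ln(0.939394) = 0.015630.
d = 0.047655 + 0.015630 = 0.063285.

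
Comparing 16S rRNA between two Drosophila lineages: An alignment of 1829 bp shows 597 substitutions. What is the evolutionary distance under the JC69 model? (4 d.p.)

0.4285

p = 597/1829 ≈ 0.326408.
d = −(3/4) ln(1 − 4p/3) = −0.75 ln(1 − 0.435211) = −0.75 ln(0.564789)
  = −0.75 × (-0.571303) = 0.428477 substitutions/site.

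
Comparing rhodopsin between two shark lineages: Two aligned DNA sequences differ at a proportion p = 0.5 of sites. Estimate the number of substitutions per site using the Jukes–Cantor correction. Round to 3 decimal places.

0.824

d = −(3/4) ln(1 − 4p/3) = −0.75 ln(1 − 0.666667) = −0.75 ln(0.333333)
  = −0.75 × (-1.098613) = 0.823960 substitutions/site.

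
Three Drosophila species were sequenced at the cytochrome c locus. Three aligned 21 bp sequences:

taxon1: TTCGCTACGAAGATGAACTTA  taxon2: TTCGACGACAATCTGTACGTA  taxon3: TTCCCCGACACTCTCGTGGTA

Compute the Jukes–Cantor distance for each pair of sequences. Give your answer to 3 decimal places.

d(taxon1,taxon2) = 0.635, d(taxon1,taxon3) = 1.309, d(taxon2,taxon3) = 0.441

taxon1–taxon2: 9/21 sites differ → p ≈ 0.428571, d = −0.75 ln(1 − 0.571428) = 0.635472 ≈ 0.635.
taxon1–taxon3: 13/21 sites differ → p ≈ 0.619048, d = −0.75 ln(1 − 0.825397) = 1.308930 ≈ 1.309.
taxon2–taxon3: 7/21 sites differ → p ≈ 0.333333, d = −0.75 ln(1 − 0.444444) = 0.440839 ≈ 0.441.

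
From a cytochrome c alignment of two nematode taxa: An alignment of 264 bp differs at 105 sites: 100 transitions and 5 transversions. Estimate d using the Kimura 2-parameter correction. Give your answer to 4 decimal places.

0.7589

P = 100/264 ≈ 0.378788 and Q = 5/264 ≈ 0.018939.
Under the Kimura two-parameter model, d = −½ ln(1 − 2P − Q) − ¼ ln(1 − 2Q).
1 − 2P − Q = 0.223485, giving −½ ln(0.223485) = 0.749205.
1 − 2Q = 0.962122, giving −¼ ln(0.962122) = 0.009654.
d = 0.749205 + 0.009654 = 0.758859.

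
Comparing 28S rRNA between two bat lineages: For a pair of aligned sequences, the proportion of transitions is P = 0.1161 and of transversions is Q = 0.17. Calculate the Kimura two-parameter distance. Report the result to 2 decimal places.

Under the Kimura two-parameter model, d = −½ ln(1 − 2P − Q) − ¼ ln(1 − 2Q).
1 − 2P − Q = 0.5978, giving −½ ln(0.5978) = 0.257250.
1 − 2Q = 0.66, giving −¼ ln(0.66) = 0.103879.
d = 0.257250 + 0.103879 = 0.361129.

0.36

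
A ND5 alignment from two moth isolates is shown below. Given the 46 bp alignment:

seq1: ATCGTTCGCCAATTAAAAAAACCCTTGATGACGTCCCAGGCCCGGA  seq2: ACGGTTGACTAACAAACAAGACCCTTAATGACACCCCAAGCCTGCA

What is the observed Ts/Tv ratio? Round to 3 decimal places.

Transitions are A↔G and C↔T; transversions are all other mismatches.
Transitions: 10. Transversions: 5.
R = 10/5 = 2.000.

2.000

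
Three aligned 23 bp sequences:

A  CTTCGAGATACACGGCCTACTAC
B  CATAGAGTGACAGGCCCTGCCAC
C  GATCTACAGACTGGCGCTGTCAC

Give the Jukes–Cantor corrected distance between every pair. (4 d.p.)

A–B: 8/23 sites differ → p ≈ 0.347826, d = −0.75 ln(1 − 0.463768) = 0.467391 ≈ 0.4674.
A–C: 12/23 sites differ → p ≈ 0.521739, d = −0.75 ln(1 − 0.695652) = 0.892188 ≈ 0.8922.
B–C: 8/23 sites differ → p ≈ 0.347826, d = −0.75 ln(1 − 0.463768) = 0.467391 ≈ 0.4674.

d(A,B) = 0.4674, d(A,C) = 0.8922, d(B,C) = 0.4674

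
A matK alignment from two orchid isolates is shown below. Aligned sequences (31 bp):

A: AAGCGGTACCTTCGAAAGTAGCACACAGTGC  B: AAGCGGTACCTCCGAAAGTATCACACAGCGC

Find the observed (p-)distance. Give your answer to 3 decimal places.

The sequences differ at 3 of 31 positions (sites 12, 21, 29).
p = 3/31 = 0.096774… ≈ 0.097 (to 3 d.p.).

0.097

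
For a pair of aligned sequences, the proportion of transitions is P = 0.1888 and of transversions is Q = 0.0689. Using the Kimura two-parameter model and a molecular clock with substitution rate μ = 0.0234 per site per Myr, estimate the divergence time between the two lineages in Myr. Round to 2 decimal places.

7.11

Under the Kimura two-parameter model, d = −½ ln(1 − 2P − Q) − ¼ ln(1 − 2Q).
1 − 2P − Q = 0.5535, giving −½ ln(0.5535) = 0.295747.
1 − 2Q = 0.8622, giving −¼ ln(0.8622) = 0.037067.
d = 0.295747 + 0.037067 = 0.332814.
Under a molecular clock d = 2μt, so t = d/(2μ) = 0.332814 / (2 × 0.0234) = 7.11 Myr.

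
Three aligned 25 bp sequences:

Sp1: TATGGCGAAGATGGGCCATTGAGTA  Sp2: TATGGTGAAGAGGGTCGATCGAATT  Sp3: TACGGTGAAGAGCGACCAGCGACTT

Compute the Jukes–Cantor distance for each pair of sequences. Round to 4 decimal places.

Sp1–Sp2: 7/25 sites differ → p = 0.28, d = −0.75 ln(1 − 0.373333) = 0.350505 ≈ 0.3505.
Sp1–Sp3: 9/25 sites differ → p = 0.36, d = −0.75 ln(1 − 0.48) = 0.490445 ≈ 0.4904.
Sp2–Sp3: 6/25 sites differ → p = 0.24, d = −0.75 ln(1 − 0.32) = 0.289247 ≈ 0.2892.

d(Sp1,Sp2) = 0.3505, d(Sp1,Sp3) = 0.4904, d(Sp2,Sp3) = 0.2892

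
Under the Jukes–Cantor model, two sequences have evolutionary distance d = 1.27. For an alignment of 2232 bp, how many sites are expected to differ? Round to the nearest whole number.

1366

Invert JC69: p = (3/4)(1 − e^(−4d/3)) = 0.75 × (1 − e^(-1.693333)) = 0.75 × (1 − 0.183906) = 0.612071.
Expected differing sites = pL ≈ 0.612071 × 2232 = 1366.142472 ≈ 1366.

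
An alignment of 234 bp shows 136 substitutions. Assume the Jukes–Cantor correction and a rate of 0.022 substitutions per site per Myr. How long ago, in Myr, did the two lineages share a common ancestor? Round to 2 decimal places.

25.42

p = 136/234 ≈ 0.581197.
d = −(3/4) ln(1 − 4p/3) = −0.75 ln(1 − 0.774929) = −0.75 ln(0.225071)
  = −0.75 × (-1.491339) = 1.118504 substitutions/site.
Under a molecular clock d = 2μt, so t = d/(2μ) = 1.118504 / (2 × 0.022) = 25.42 Myr.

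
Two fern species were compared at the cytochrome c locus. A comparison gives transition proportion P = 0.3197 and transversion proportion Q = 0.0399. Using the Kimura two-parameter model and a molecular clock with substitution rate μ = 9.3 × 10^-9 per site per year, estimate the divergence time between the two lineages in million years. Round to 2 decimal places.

Under the Kimura two-parameter model, d = −½ ln(1 − 2P − Q) − ¼ ln(1 − 2Q).
1 − 2P − Q = 0.3207, giving −½ ln(0.3207) = 0.568625.
1 − 2Q = 0.9202, giving −¼ ln(0.9202) = 0.020791.
d = 0.568625 + 0.020791 = 0.589416.
Under a molecular clock d = 2μt, so t = d/(2μ) = 0.589416 / (2 × 9.3 × 10^-9) = 31.69 million years.

31.69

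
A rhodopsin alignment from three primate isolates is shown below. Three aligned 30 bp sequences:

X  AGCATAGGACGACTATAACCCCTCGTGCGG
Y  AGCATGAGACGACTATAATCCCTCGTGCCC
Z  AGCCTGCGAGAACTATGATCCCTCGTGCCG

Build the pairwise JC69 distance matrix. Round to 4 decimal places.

d(X,Y) = 0.1885, d(X,Z) = 0.3295, d(Y,Z) = 0.2326

X–Y: 5/30 sites differ → p ≈ 0.166667, d = −0.75 ln(1 − 0.222223) = 0.188487 ≈ 0.1885.
X–Z: 8/30 sites differ → p ≈ 0.266667, d = −0.75 ln(1 − 0.355556) = 0.329526 ≈ 0.3295.
Y–Z: 6/30 sites differ → p = 0.2, d = −0.75 ln(1 − 0.266667) = 0.232617 ≈ 0.2326.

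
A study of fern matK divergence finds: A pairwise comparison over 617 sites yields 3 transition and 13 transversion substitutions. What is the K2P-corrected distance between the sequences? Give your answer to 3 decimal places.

P = 3/617 ≈ 0.004862 and Q = 13/617 ≈ 0.02107.
Under the Kimura two-parameter model, d = −½ ln(1 − 2P − Q) − ¼ ln(1 − 2Q).
1 − 2P − Q = 0.969206, giving −½ ln(0.969206) = 0.015639.
1 − 2Q = 0.95786, giving −¼ ln(0.95786) = 0.010763.
d = 0.015639 + 0.010763 = 0.026402.

0.026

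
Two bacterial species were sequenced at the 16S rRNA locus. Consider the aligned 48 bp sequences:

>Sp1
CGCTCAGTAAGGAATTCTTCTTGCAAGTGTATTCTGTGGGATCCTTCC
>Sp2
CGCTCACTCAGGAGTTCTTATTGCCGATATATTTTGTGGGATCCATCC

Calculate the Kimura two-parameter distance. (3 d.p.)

0.246

Of 48 sites, 5 differences are transitions and 5 are transversions, so P = 5/48 ≈ 0.104167 and Q = 5/48 ≈ 0.104167.
Under the Kimura two-parameter model, d = −½ ln(1 − 2P − Q) − ¼ ln(1 − 2Q).
1 − 2P − Q = 0.687499, giving −½ ln(0.687499) = 0.187347.
1 − 2Q = 0.791666, giving −¼ ln(0.791666) = 0.058404.
d = 0.187347 + 0.058404 = 0.245751.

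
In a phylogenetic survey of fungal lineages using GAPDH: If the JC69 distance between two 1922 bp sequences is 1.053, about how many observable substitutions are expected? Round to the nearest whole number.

1087

Invert JC69: p = (3/4)(1 − e^(−4d/3)) = 0.75 × (1 − e^(-1.404)) = 0.75 × (1 − 0.245613) = 0.565790.
Expected differing sites = pL ≈ 0.565790 × 1922 = 1087.44838 ≈ 1087.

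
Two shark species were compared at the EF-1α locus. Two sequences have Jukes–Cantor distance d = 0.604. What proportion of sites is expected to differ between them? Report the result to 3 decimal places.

0.415

p = (3/4)(1 − e^(−4d/3)) = 0.75 × (1 − e^(-0.805333)) = 0.75 × (1 − 0.446939) = 0.414796.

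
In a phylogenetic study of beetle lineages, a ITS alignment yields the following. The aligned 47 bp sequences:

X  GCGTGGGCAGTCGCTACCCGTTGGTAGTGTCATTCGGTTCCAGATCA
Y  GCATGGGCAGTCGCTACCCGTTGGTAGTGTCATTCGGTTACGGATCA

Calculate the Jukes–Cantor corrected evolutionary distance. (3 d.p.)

The sequences differ at 3 of 47 sites (3, 40, 42), so p = 3/47 ≈ 0.06383.
d = −(3/4) ln(1 − 4p/3) = −0.75 ln(1 − 0.085107) = −0.75 ln(0.914893)
  = −0.75 × (-0.088948) = 0.066711 substitutions/site.

0.067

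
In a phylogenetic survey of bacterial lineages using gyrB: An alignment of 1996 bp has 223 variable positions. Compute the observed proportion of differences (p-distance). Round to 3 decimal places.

p = 223/1996 = 0.111723… ≈ 0.112 (to 3 d.p.).

0.112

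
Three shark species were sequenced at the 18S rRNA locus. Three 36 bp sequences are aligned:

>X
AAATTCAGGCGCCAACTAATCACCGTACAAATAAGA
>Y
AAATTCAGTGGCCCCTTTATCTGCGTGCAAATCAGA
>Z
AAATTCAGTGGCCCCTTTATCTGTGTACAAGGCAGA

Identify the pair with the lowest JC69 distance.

Y and Z

X–Y: 10/36 differ, p = 0.278, d = 0.347.
X–Z: 12/36 differ, p = 0.333, d = 0.441.
Y–Z: 4/36 differ, p = 0.111, d = 0.120.
The smallest distance is between Y and Z.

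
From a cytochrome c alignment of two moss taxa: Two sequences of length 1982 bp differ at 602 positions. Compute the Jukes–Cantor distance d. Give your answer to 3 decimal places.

p = 602/1982 ≈ 0.303734.
d = −(3/4) ln(1 − 4p/3) = −0.75 ln(1 − 0.404979) = −0.75 ln(0.595021)
  = −0.75 × (-0.519159) = 0.389369 substitutions/site.

0.389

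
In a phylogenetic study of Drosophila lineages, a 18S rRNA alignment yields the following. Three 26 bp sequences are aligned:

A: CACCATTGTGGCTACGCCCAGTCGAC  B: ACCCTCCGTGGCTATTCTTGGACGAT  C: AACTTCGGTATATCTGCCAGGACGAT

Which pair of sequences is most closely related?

A–B: 12/26 differ, p = 0.462, d = 0.717.
A–C: 14/26 differ, p = 0.538, d = 0.949.
B–C: 10/26 differ, p = 0.385, d = 0.539.
The smallest distance is between B and C.

B and C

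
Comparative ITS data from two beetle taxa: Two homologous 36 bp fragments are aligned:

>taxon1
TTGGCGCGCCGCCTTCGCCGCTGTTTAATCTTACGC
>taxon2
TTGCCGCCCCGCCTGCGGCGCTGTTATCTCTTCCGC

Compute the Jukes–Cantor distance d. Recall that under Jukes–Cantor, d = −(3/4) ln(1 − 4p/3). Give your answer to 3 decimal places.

The sequences differ at 8 of 36 sites (4, 8, 15, 18, 26, 27, 28, 33), so p = 8/36 ≈ 0.222222.
d = −(3/4) ln(1 − 4p/3) = −0.75 ln(1 − 0.296296) = −0.75 ln(0.703704)
  = −0.75 × (-0.351397) = 0.263548 substitutions/site.

0.264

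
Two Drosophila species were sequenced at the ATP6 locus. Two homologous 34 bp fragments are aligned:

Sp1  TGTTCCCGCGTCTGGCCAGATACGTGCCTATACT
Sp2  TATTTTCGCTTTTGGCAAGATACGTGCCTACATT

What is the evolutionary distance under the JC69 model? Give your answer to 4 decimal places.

The sequences differ at 8 of 34 sites (2, 5, 6, 10, 12, 17, 31, 33), so p = 8/34 ≈ 0.235294.
d = −(3/4) ln(1 − 4p/3) = −0.75 ln(1 − 0.313725) = −0.75 ln(0.686275)
  = −0.75 × (-0.376477) = 0.282358 substitutions/site.

0.2824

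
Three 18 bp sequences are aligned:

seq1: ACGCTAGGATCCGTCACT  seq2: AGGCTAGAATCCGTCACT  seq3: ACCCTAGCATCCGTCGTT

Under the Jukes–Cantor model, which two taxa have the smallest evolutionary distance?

seq1–seq2: 2/18 differ, p = 0.111, d = 0.120.
seq1–seq3: 4/18 differ, p = 0.222, d = 0.264.
seq2–seq3: 5/18 differ, p = 0.278, d = 0.347.
The smallest distance is between seq1 and seq2.

seq1 and seq2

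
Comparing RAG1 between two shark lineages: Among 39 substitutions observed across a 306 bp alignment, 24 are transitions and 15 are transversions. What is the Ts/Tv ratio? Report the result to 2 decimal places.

1.60

R = 24/15 = 1.60.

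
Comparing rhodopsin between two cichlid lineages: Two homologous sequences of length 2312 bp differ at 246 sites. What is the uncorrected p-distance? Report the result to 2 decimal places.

p = 246/2312 = 0.106401… ≈ 0.11 (to 2 d.p.).

0.11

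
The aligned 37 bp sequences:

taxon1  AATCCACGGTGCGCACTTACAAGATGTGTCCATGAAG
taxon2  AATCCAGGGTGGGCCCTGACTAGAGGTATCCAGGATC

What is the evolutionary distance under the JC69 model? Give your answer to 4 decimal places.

0.3351

The sequences differ at 10 of 37 sites (7, 12, 15, 18, 21, 25, 28, 33, 36, 37), so p = 10/37 ≈ 0.27027.
d = −(3/4) ln(1 − 4p/3) = −0.75 ln(1 − 0.36036) = −0.75 ln(0.63964)
  = −0.75 × (-0.446850) = 0.335138 substitutions/site.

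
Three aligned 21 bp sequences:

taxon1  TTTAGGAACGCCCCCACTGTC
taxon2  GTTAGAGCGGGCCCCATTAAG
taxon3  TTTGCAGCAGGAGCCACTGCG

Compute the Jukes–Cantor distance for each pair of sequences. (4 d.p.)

d(taxon1,taxon2) = 0.7557, d(taxon1,taxon3) = 0.8990, d(taxon2,taxon3) = 0.6355

taxon1–taxon2: 10/21 sites differ → p ≈ 0.47619, d = −0.75 ln(1 − 0.63492) = 0.755729 ≈ 0.7557.
taxon1–taxon3: 11/21 sites differ → p ≈ 0.52381, d = −0.75 ln(1 − 0.698413) = 0.899023 ≈ 0.8990.
taxon2–taxon3: 9/21 sites differ → p ≈ 0.428571, d = −0.75 ln(1 − 0.571428) = 0.635472 ≈ 0.6355.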